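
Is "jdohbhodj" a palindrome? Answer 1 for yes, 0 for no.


Input: jdohbhodj
Reversed: jdohbhodj
  Compare pos 0 ('j') with pos 8 ('j'): match
  Compare pos 1 ('d') with pos 7 ('d'): match
  Compare pos 2 ('o') with pos 6 ('o'): match
  Compare pos 3 ('h') with pos 5 ('h'): match
Result: palindrome

1


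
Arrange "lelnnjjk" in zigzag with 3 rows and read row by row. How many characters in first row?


Zigzag "lelnnjjk" into 3 rows:
Placing characters:
  'l' => row 0
  'e' => row 1
  'l' => row 2
  'n' => row 1
  'n' => row 0
  'j' => row 1
  'j' => row 2
  'k' => row 1
Rows:
  Row 0: "ln"
  Row 1: "enjk"
  Row 2: "lj"
First row length: 2

2


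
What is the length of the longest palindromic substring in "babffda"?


Input: "babffda"
Checking substrings for palindromes:
  [0:3] "bab" (len 3) => palindrome
  [3:5] "ff" (len 2) => palindrome
Longest palindromic substring: "bab" with length 3

3


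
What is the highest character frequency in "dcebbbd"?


Input: dcebbbd
Character counts:
  'b': 3
  'c': 1
  'd': 2
  'e': 1
Maximum frequency: 3

3


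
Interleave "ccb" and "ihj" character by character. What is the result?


Interleaving "ccb" and "ihj":
  Position 0: 'c' from first, 'i' from second => "ci"
  Position 1: 'c' from first, 'h' from second => "ch"
  Position 2: 'b' from first, 'j' from second => "bj"
Result: cichbj

cichbj


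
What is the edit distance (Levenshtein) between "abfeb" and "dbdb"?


Computing edit distance: "abfeb" -> "dbdb"
DP table:
           d    b    d    b
      0    1    2    3    4
  a   1    1    2    3    4
  b   2    2    1    2    3
  f   3    3    2    2    3
  e   4    4    3    3    3
  b   5    5    4    4    3
Edit distance = dp[5][4] = 3

3


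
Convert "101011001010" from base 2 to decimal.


Input: "101011001010" in base 2
Positional expansion:
  Digit '1' (value 1) x 2^11 = 2048
  Digit '0' (value 0) x 2^10 = 0
  Digit '1' (value 1) x 2^9 = 512
  Digit '0' (value 0) x 2^8 = 0
  Digit '1' (value 1) x 2^7 = 128
  Digit '1' (value 1) x 2^6 = 64
  Digit '0' (value 0) x 2^5 = 0
  Digit '0' (value 0) x 2^4 = 0
  Digit '1' (value 1) x 2^3 = 8
  Digit '0' (value 0) x 2^2 = 0
  Digit '1' (value 1) x 2^1 = 2
  Digit '0' (value 0) x 2^0 = 0
Sum = 2762

2762


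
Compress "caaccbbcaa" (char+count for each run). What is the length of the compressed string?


Input: caaccbbcaa
Runs:
  'c' x 1 => "c1"
  'a' x 2 => "a2"
  'c' x 2 => "c2"
  'b' x 2 => "b2"
  'c' x 1 => "c1"
  'a' x 2 => "a2"
Compressed: "c1a2c2b2c1a2"
Compressed length: 12

12


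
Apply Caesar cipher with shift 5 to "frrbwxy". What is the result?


Caesar cipher: shift "frrbwxy" by 5
  'f' (pos 5) + 5 = pos 10 = 'k'
  'r' (pos 17) + 5 = pos 22 = 'w'
  'r' (pos 17) + 5 = pos 22 = 'w'
  'b' (pos 1) + 5 = pos 6 = 'g'
  'w' (pos 22) + 5 = pos 1 = 'b'
  'x' (pos 23) + 5 = pos 2 = 'c'
  'y' (pos 24) + 5 = pos 3 = 'd'
Result: kwwgbcd

kwwgbcd


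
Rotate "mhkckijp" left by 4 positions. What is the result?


Input: "mhkckijp", rotate left by 4
First 4 characters: "mhkc"
Remaining characters: "kijp"
Concatenate remaining + first: "kijp" + "mhkc" = "kijpmhkc"

kijpmhkc


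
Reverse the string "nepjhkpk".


Input: nepjhkpk
Reading characters right to left:
  Position 7: 'k'
  Position 6: 'p'
  Position 5: 'k'
  Position 4: 'h'
  Position 3: 'j'
  Position 2: 'p'
  Position 1: 'e'
  Position 0: 'n'
Reversed: kpkhjpen

kpkhjpen


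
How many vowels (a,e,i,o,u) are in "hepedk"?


Input: hepedk
Checking each character:
  'h' at position 0: consonant
  'e' at position 1: vowel (running total: 1)
  'p' at position 2: consonant
  'e' at position 3: vowel (running total: 2)
  'd' at position 4: consonant
  'k' at position 5: consonant
Total vowels: 2

2


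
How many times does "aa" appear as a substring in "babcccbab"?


Searching for "aa" in "babcccbab"
Scanning each position:
  Position 0: "ba" => no
  Position 1: "ab" => no
  Position 2: "bc" => no
  Position 3: "cc" => no
  Position 4: "cc" => no
  Position 5: "cb" => no
  Position 6: "ba" => no
  Position 7: "ab" => no
Total occurrences: 0

0


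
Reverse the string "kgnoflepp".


Input: kgnoflepp
Reading characters right to left:
  Position 8: 'p'
  Position 7: 'p'
  Position 6: 'e'
  Position 5: 'l'
  Position 4: 'f'
  Position 3: 'o'
  Position 2: 'n'
  Position 1: 'g'
  Position 0: 'k'
Reversed: ppelfongk

ppelfongk


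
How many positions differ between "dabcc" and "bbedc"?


Comparing "dabcc" and "bbedc" position by position:
  Position 0: 'd' vs 'b' => DIFFER
  Position 1: 'a' vs 'b' => DIFFER
  Position 2: 'b' vs 'e' => DIFFER
  Position 3: 'c' vs 'd' => DIFFER
  Position 4: 'c' vs 'c' => same
Positions that differ: 4

4


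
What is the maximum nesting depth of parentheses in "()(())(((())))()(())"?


Input: "()(())(((())))()(())"
Tracking depth:
  Position 0 '(': depth becomes 1
  Position 1 ')': depth becomes 0
  Position 2 '(': depth becomes 1
  Position 3 '(': depth becomes 2
  Position 4 ')': depth becomes 1
  Position 5 ')': depth becomes 0
  Position 6 '(': depth becomes 1
  Position 7 '(': depth becomes 2
  Position 8 '(': depth becomes 3
  Position 9 '(': depth becomes 4
  Position 10 ')': depth becomes 3
  Position 11 ')': depth becomes 2
  Position 12 ')': depth becomes 1
  Position 13 ')': depth becomes 0
  Position 14 '(': depth becomes 1
  Position 15 ')': depth becomes 0
  Position 16 '(': depth becomes 1
  Position 17 '(': depth becomes 2
  Position 18 ')': depth becomes 1
  Position 19 ')': depth becomes 0
Maximum depth reached: 4

4


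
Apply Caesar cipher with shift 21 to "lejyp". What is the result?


Caesar cipher: shift "lejyp" by 21
  'l' (pos 11) + 21 = pos 6 = 'g'
  'e' (pos 4) + 21 = pos 25 = 'z'
  'j' (pos 9) + 21 = pos 4 = 'e'
  'y' (pos 24) + 21 = pos 19 = 't'
  'p' (pos 15) + 21 = pos 10 = 'k'
Result: gzetk

gzetk


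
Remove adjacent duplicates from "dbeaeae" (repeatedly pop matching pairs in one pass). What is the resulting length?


Input: dbeaeae
Stack-based adjacent duplicate removal:
  Read 'd': push. Stack: d
  Read 'b': push. Stack: db
  Read 'e': push. Stack: dbe
  Read 'a': push. Stack: dbea
  Read 'e': push. Stack: dbeae
  Read 'a': push. Stack: dbeaea
  Read 'e': push. Stack: dbeaeae
Final stack: "dbeaeae" (length 7)

7


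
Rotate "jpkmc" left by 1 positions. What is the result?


Input: "jpkmc", rotate left by 1
First 1 characters: "j"
Remaining characters: "pkmc"
Concatenate remaining + first: "pkmc" + "j" = "pkmcj"

pkmcj


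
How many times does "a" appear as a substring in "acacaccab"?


Searching for "a" in "acacaccab"
Scanning each position:
  Position 0: "a" => MATCH
  Position 1: "c" => no
  Position 2: "a" => MATCH
  Position 3: "c" => no
  Position 4: "a" => MATCH
  Position 5: "c" => no
  Position 6: "c" => no
  Position 7: "a" => MATCH
  Position 8: "b" => no
Total occurrences: 4

4


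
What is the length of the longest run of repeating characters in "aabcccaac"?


Input: "aabcccaac"
Scanning for longest run:
  Position 1 ('a'): continues run of 'a', length=2
  Position 2 ('b'): new char, reset run to 1
  Position 3 ('c'): new char, reset run to 1
  Position 4 ('c'): continues run of 'c', length=2
  Position 5 ('c'): continues run of 'c', length=3
  Position 6 ('a'): new char, reset run to 1
  Position 7 ('a'): continues run of 'a', length=2
  Position 8 ('c'): new char, reset run to 1
Longest run: 'c' with length 3

3


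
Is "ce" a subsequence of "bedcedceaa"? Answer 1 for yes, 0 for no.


Check if "ce" is a subsequence of "bedcedceaa"
Greedy scan:
  Position 0 ('b'): no match needed
  Position 1 ('e'): no match needed
  Position 2 ('d'): no match needed
  Position 3 ('c'): matches sub[0] = 'c'
  Position 4 ('e'): matches sub[1] = 'e'
  Position 5 ('d'): no match needed
  Position 6 ('c'): no match needed
  Position 7 ('e'): no match needed
  Position 8 ('a'): no match needed
  Position 9 ('a'): no match needed
All 2 characters matched => is a subsequence

1


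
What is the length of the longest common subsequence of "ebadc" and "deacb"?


LCS of "ebadc" and "deacb"
DP table:
           d    e    a    c    b
      0    0    0    0    0    0
  e   0    0    1    1    1    1
  b   0    0    1    1    1    2
  a   0    0    1    2    2    2
  d   0    1    1    2    2    2
  c   0    1    1    2    3    3
LCS length = dp[5][5] = 3

3


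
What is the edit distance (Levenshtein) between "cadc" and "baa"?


Computing edit distance: "cadc" -> "baa"
DP table:
           b    a    a
      0    1    2    3
  c   1    1    2    3
  a   2    2    1    2
  d   3    3    2    2
  c   4    4    3    3
Edit distance = dp[4][3] = 3

3


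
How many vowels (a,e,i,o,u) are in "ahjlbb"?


Input: ahjlbb
Checking each character:
  'a' at position 0: vowel (running total: 1)
  'h' at position 1: consonant
  'j' at position 2: consonant
  'l' at position 3: consonant
  'b' at position 4: consonant
  'b' at position 5: consonant
Total vowels: 1

1


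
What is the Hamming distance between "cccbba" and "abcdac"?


Comparing "cccbba" and "abcdac" position by position:
  Position 0: 'c' vs 'a' => differ
  Position 1: 'c' vs 'b' => differ
  Position 2: 'c' vs 'c' => same
  Position 3: 'b' vs 'd' => differ
  Position 4: 'b' vs 'a' => differ
  Position 5: 'a' vs 'c' => differ
Total differences (Hamming distance): 5

5


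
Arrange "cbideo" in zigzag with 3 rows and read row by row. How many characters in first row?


Zigzag "cbideo" into 3 rows:
Placing characters:
  'c' => row 0
  'b' => row 1
  'i' => row 2
  'd' => row 1
  'e' => row 0
  'o' => row 1
Rows:
  Row 0: "ce"
  Row 1: "bdo"
  Row 2: "i"
First row length: 2

2


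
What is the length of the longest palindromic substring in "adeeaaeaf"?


Input: "adeeaaeaf"
Checking substrings for palindromes:
  [3:7] "eaae" (len 4) => palindrome
  [5:8] "aea" (len 3) => palindrome
  [2:4] "ee" (len 2) => palindrome
  [4:6] "aa" (len 2) => palindrome
Longest palindromic substring: "eaae" with length 4

4


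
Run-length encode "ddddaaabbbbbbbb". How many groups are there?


Input: ddddaaabbbbbbbb
Scanning for consecutive runs:
  Group 1: 'd' x 4 (positions 0-3)
  Group 2: 'a' x 3 (positions 4-6)
  Group 3: 'b' x 8 (positions 7-14)
Total groups: 3

3


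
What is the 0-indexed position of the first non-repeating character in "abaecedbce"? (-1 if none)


Input: abaecedbce
Character frequencies:
  'a': 2
  'b': 2
  'c': 2
  'd': 1
  'e': 3
Scanning left to right for freq == 1:
  Position 0 ('a'): freq=2, skip
  Position 1 ('b'): freq=2, skip
  Position 2 ('a'): freq=2, skip
  Position 3 ('e'): freq=3, skip
  Position 4 ('c'): freq=2, skip
  Position 5 ('e'): freq=3, skip
  Position 6 ('d'): unique! => answer = 6

6


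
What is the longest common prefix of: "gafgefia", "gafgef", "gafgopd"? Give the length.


Words: gafgefia, gafgef, gafgopd
  Position 0: all 'g' => match
  Position 1: all 'a' => match
  Position 2: all 'f' => match
  Position 3: all 'g' => match
  Position 4: ('e', 'e', 'o') => mismatch, stop
LCP = "gafg" (length 4)

4


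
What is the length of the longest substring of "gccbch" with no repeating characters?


Input: "gccbch"
Sliding window (track last position of each char):
  Position 0 ('g'): window [0,0] length 1 -- new best
  Position 1 ('c'): window [0,1] length 2 -- new best
  Position 2 ('c'): repeat (last at 1), move window start to 2
  Position 2 ('c'): window [2,2] length 1
  Position 3 ('b'): window [2,3] length 2
  Position 4 ('c'): repeat (last at 2), move window start to 3
  Position 4 ('c'): window [3,4] length 2
  Position 5 ('h'): window [3,5] length 3 -- new best
Longest substring with no repeats: "bch" with length 3

3


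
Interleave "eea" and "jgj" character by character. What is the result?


Interleaving "eea" and "jgj":
  Position 0: 'e' from first, 'j' from second => "ej"
  Position 1: 'e' from first, 'g' from second => "eg"
  Position 2: 'a' from first, 'j' from second => "aj"
Result: ejegaj

ejegaj


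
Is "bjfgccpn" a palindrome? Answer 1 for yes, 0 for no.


Input: bjfgccpn
Reversed: npccgfjb
  Compare pos 0 ('b') with pos 7 ('n'): MISMATCH
  Compare pos 1 ('j') with pos 6 ('p'): MISMATCH
  Compare pos 2 ('f') with pos 5 ('c'): MISMATCH
  Compare pos 3 ('g') with pos 4 ('c'): MISMATCH
Result: not a palindrome

0


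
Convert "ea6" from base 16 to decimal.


Input: "ea6" in base 16
Positional expansion:
  Digit 'e' (value 14) x 16^2 = 3584
  Digit 'a' (value 10) x 16^1 = 160
  Digit '6' (value 6) x 16^0 = 6
Sum = 3750

3750


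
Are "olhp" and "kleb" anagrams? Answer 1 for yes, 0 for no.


Strings: "olhp", "kleb"
Sorted first:  hlop
Sorted second: bekl
Differ at position 0: 'h' vs 'b' => not anagrams

0


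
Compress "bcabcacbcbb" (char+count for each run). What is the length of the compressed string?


Input: bcabcacbcbb
Runs:
  'b' x 1 => "b1"
  'c' x 1 => "c1"
  'a' x 1 => "a1"
  'b' x 1 => "b1"
  'c' x 1 => "c1"
  'a' x 1 => "a1"
  'c' x 1 => "c1"
  'b' x 1 => "b1"
  'c' x 1 => "c1"
  'b' x 2 => "b2"
Compressed: "b1c1a1b1c1a1c1b1c1b2"
Compressed length: 20

20


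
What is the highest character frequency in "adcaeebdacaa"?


Input: adcaeebdacaa
Character counts:
  'a': 5
  'b': 1
  'c': 2
  'd': 2
  'e': 2
Maximum frequency: 5

5


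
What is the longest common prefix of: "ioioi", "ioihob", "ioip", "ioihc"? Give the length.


Words: ioioi, ioihob, ioip, ioihc
  Position 0: all 'i' => match
  Position 1: all 'o' => match
  Position 2: all 'i' => match
  Position 3: ('o', 'h', 'p', 'h') => mismatch, stop
LCP = "ioi" (length 3)

3


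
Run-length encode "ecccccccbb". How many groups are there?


Input: ecccccccbb
Scanning for consecutive runs:
  Group 1: 'e' x 1 (positions 0-0)
  Group 2: 'c' x 7 (positions 1-7)
  Group 3: 'b' x 2 (positions 8-9)
Total groups: 3

3


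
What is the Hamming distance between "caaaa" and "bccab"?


Comparing "caaaa" and "bccab" position by position:
  Position 0: 'c' vs 'b' => differ
  Position 1: 'a' vs 'c' => differ
  Position 2: 'a' vs 'c' => differ
  Position 3: 'a' vs 'a' => same
  Position 4: 'a' vs 'b' => differ
Total differences (Hamming distance): 4

4


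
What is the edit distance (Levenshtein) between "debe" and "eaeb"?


Computing edit distance: "debe" -> "eaeb"
DP table:
           e    a    e    b
      0    1    2    3    4
  d   1    1    2    3    4
  e   2    1    2    2    3
  b   3    2    2    3    2
  e   4    3    3    2    3
Edit distance = dp[4][4] = 3

3


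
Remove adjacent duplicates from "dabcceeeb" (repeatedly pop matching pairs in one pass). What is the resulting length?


Input: dabcceeeb
Stack-based adjacent duplicate removal:
  Read 'd': push. Stack: d
  Read 'a': push. Stack: da
  Read 'b': push. Stack: dab
  Read 'c': push. Stack: dabc
  Read 'c': matches stack top 'c' => pop. Stack: dab
  Read 'e': push. Stack: dabe
  Read 'e': matches stack top 'e' => pop. Stack: dab
  Read 'e': push. Stack: dabe
  Read 'b': push. Stack: dabeb
Final stack: "dabeb" (length 5)

5


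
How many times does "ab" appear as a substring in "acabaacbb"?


Searching for "ab" in "acabaacbb"
Scanning each position:
  Position 0: "ac" => no
  Position 1: "ca" => no
  Position 2: "ab" => MATCH
  Position 3: "ba" => no
  Position 4: "aa" => no
  Position 5: "ac" => no
  Position 6: "cb" => no
  Position 7: "bb" => no
Total occurrences: 1

1


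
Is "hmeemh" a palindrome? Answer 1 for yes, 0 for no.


Input: hmeemh
Reversed: hmeemh
  Compare pos 0 ('h') with pos 5 ('h'): match
  Compare pos 1 ('m') with pos 4 ('m'): match
  Compare pos 2 ('e') with pos 3 ('e'): match
Result: palindrome

1


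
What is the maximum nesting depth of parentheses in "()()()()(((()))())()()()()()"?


Input: "()()()()(((()))())()()()()()"
Tracking depth:
  Position 0 '(': depth becomes 1
  Position 1 ')': depth becomes 0
  Position 2 '(': depth becomes 1
  Position 3 ')': depth becomes 0
  Position 4 '(': depth becomes 1
  Position 5 ')': depth becomes 0
  Position 6 '(': depth becomes 1
  Position 7 ')': depth becomes 0
  Position 8 '(': depth becomes 1
  Position 9 '(': depth becomes 2
  Position 10 '(': depth becomes 3
  Position 11 '(': depth becomes 4
  Position 12 ')': depth becomes 3
  Position 13 ')': depth becomes 2
  Position 14 ')': depth becomes 1
  Position 15 '(': depth becomes 2
  Position 16 ')': depth becomes 1
  Position 17 ')': depth becomes 0
  Position 18 '(': depth becomes 1
  Position 19 ')': depth becomes 0
  Position 20 '(': depth becomes 1
  Position 21 ')': depth becomes 0
  Position 22 '(': depth becomes 1
  Position 23 ')': depth becomes 0
  Position 24 '(': depth becomes 1
  Position 25 ')': depth becomes 0
  Position 26 '(': depth becomes 1
  Position 27 ')': depth becomes 0
Maximum depth reached: 4

4


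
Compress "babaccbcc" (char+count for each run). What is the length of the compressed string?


Input: babaccbcc
Runs:
  'b' x 1 => "b1"
  'a' x 1 => "a1"
  'b' x 1 => "b1"
  'a' x 1 => "a1"
  'c' x 2 => "c2"
  'b' x 1 => "b1"
  'c' x 2 => "c2"
Compressed: "b1a1b1a1c2b1c2"
Compressed length: 14

14


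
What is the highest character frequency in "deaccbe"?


Input: deaccbe
Character counts:
  'a': 1
  'b': 1
  'c': 2
  'd': 1
  'e': 2
Maximum frequency: 2

2


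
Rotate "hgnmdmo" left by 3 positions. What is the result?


Input: "hgnmdmo", rotate left by 3
First 3 characters: "hgn"
Remaining characters: "mdmo"
Concatenate remaining + first: "mdmo" + "hgn" = "mdmohgn"

mdmohgn


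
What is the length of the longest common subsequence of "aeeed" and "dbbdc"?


LCS of "aeeed" and "dbbdc"
DP table:
           d    b    b    d    c
      0    0    0    0    0    0
  a   0    0    0    0    0    0
  e   0    0    0    0    0    0
  e   0    0    0    0    0    0
  e   0    0    0    0    0    0
  d   0    1    1    1    1    1
LCS length = dp[5][5] = 1

1


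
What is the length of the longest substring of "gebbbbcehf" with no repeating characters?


Input: "gebbbbcehf"
Sliding window (track last position of each char):
  Position 0 ('g'): window [0,0] length 1 -- new best
  Position 1 ('e'): window [0,1] length 2 -- new best
  Position 2 ('b'): window [0,2] length 3 -- new best
  Position 3 ('b'): repeat (last at 2), move window start to 3
  Position 3 ('b'): window [3,3] length 1
  Position 4 ('b'): repeat (last at 3), move window start to 4
  Position 4 ('b'): window [4,4] length 1
  Position 5 ('b'): repeat (last at 4), move window start to 5
  Position 5 ('b'): window [5,5] length 1
  Position 6 ('c'): window [5,6] length 2
  Position 7 ('e'): window [5,7] length 3
  Position 8 ('h'): window [5,8] length 4 -- new best
  Position 9 ('f'): window [5,9] length 5 -- new best
Longest substring with no repeats: "bcehf" with length 5

5


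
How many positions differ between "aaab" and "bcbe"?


Comparing "aaab" and "bcbe" position by position:
  Position 0: 'a' vs 'b' => DIFFER
  Position 1: 'a' vs 'c' => DIFFER
  Position 2: 'a' vs 'b' => DIFFER
  Position 3: 'b' vs 'e' => DIFFER
Positions that differ: 4

4


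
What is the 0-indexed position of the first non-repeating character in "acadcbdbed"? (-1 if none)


Input: acadcbdbed
Character frequencies:
  'a': 2
  'b': 2
  'c': 2
  'd': 3
  'e': 1
Scanning left to right for freq == 1:
  Position 0 ('a'): freq=2, skip
  Position 1 ('c'): freq=2, skip
  Position 2 ('a'): freq=2, skip
  Position 3 ('d'): freq=3, skip
  Position 4 ('c'): freq=2, skip
  Position 5 ('b'): freq=2, skip
  Position 6 ('d'): freq=3, skip
  Position 7 ('b'): freq=2, skip
  Position 8 ('e'): unique! => answer = 8

8


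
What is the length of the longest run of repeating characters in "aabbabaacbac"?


Input: "aabbabaacbac"
Scanning for longest run:
  Position 1 ('a'): continues run of 'a', length=2
  Position 2 ('b'): new char, reset run to 1
  Position 3 ('b'): continues run of 'b', length=2
  Position 4 ('a'): new char, reset run to 1
  Position 5 ('b'): new char, reset run to 1
  Position 6 ('a'): new char, reset run to 1
  Position 7 ('a'): continues run of 'a', length=2
  Position 8 ('c'): new char, reset run to 1
  Position 9 ('b'): new char, reset run to 1
  Position 10 ('a'): new char, reset run to 1
  Position 11 ('c'): new char, reset run to 1
Longest run: 'a' with length 2

2


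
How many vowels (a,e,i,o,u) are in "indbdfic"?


Input: indbdfic
Checking each character:
  'i' at position 0: vowel (running total: 1)
  'n' at position 1: consonant
  'd' at position 2: consonant
  'b' at position 3: consonant
  'd' at position 4: consonant
  'f' at position 5: consonant
  'i' at position 6: vowel (running total: 2)
  'c' at position 7: consonant
Total vowels: 2

2


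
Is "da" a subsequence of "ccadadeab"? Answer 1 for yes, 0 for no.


Check if "da" is a subsequence of "ccadadeab"
Greedy scan:
  Position 0 ('c'): no match needed
  Position 1 ('c'): no match needed
  Position 2 ('a'): no match needed
  Position 3 ('d'): matches sub[0] = 'd'
  Position 4 ('a'): matches sub[1] = 'a'
  Position 5 ('d'): no match needed
  Position 6 ('e'): no match needed
  Position 7 ('a'): no match needed
  Position 8 ('b'): no match needed
All 2 characters matched => is a subsequence

1


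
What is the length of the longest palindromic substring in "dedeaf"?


Input: "dedeaf"
Checking substrings for palindromes:
  [0:3] "ded" (len 3) => palindrome
  [1:4] "ede" (len 3) => palindrome
Longest palindromic substring: "ded" with length 3

3


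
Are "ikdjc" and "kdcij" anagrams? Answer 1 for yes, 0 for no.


Strings: "ikdjc", "kdcij"
Sorted first:  cdijk
Sorted second: cdijk
Sorted forms match => anagrams

1


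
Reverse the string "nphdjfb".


Input: nphdjfb
Reading characters right to left:
  Position 6: 'b'
  Position 5: 'f'
  Position 4: 'j'
  Position 3: 'd'
  Position 2: 'h'
  Position 1: 'p'
  Position 0: 'n'
Reversed: bfjdhpn

bfjdhpn


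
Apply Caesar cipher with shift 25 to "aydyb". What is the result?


Caesar cipher: shift "aydyb" by 25
  'a' (pos 0) + 25 = pos 25 = 'z'
  'y' (pos 24) + 25 = pos 23 = 'x'
  'd' (pos 3) + 25 = pos 2 = 'c'
  'y' (pos 24) + 25 = pos 23 = 'x'
  'b' (pos 1) + 25 = pos 0 = 'a'
Result: zxcxa

zxcxa


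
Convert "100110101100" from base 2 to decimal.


Input: "100110101100" in base 2
Positional expansion:
  Digit '1' (value 1) x 2^11 = 2048
  Digit '0' (value 0) x 2^10 = 0
  Digit '0' (value 0) x 2^9 = 0
  Digit '1' (value 1) x 2^8 = 256
  Digit '1' (value 1) x 2^7 = 128
  Digit '0' (value 0) x 2^6 = 0
  Digit '1' (value 1) x 2^5 = 32
  Digit '0' (value 0) x 2^4 = 0
  Digit '1' (value 1) x 2^3 = 8
  Digit '1' (value 1) x 2^2 = 4
  Digit '0' (value 0) x 2^1 = 0
  Digit '0' (value 0) x 2^0 = 0
Sum = 2476

2476


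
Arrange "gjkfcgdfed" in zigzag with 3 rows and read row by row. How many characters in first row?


Zigzag "gjkfcgdfed" into 3 rows:
Placing characters:
  'g' => row 0
  'j' => row 1
  'k' => row 2
  'f' => row 1
  'c' => row 0
  'g' => row 1
  'd' => row 2
  'f' => row 1
  'e' => row 0
  'd' => row 1
Rows:
  Row 0: "gce"
  Row 1: "jfgfd"
  Row 2: "kd"
First row length: 3

3


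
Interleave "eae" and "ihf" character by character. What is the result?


Interleaving "eae" and "ihf":
  Position 0: 'e' from first, 'i' from second => "ei"
  Position 1: 'a' from first, 'h' from second => "ah"
  Position 2: 'e' from first, 'f' from second => "ef"
Result: eiahef

eiahef


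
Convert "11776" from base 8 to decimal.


Input: "11776" in base 8
Positional expansion:
  Digit '1' (value 1) x 8^4 = 4096
  Digit '1' (value 1) x 8^3 = 512
  Digit '7' (value 7) x 8^2 = 448
  Digit '7' (value 7) x 8^1 = 56
  Digit '6' (value 6) x 8^0 = 6
Sum = 5118

5118


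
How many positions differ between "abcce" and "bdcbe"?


Comparing "abcce" and "bdcbe" position by position:
  Position 0: 'a' vs 'b' => DIFFER
  Position 1: 'b' vs 'd' => DIFFER
  Position 2: 'c' vs 'c' => same
  Position 3: 'c' vs 'b' => DIFFER
  Position 4: 'e' vs 'e' => same
Positions that differ: 3

3


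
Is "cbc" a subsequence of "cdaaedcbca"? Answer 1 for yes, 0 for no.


Check if "cbc" is a subsequence of "cdaaedcbca"
Greedy scan:
  Position 0 ('c'): matches sub[0] = 'c'
  Position 1 ('d'): no match needed
  Position 2 ('a'): no match needed
  Position 3 ('a'): no match needed
  Position 4 ('e'): no match needed
  Position 5 ('d'): no match needed
  Position 6 ('c'): no match needed
  Position 7 ('b'): matches sub[1] = 'b'
  Position 8 ('c'): matches sub[2] = 'c'
  Position 9 ('a'): no match needed
All 3 characters matched => is a subsequence

1


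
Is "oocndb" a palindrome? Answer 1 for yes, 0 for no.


Input: oocndb
Reversed: bdncoo
  Compare pos 0 ('o') with pos 5 ('b'): MISMATCH
  Compare pos 1 ('o') with pos 4 ('d'): MISMATCH
  Compare pos 2 ('c') with pos 3 ('n'): MISMATCH
Result: not a palindrome

0


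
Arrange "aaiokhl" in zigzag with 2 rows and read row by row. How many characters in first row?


Zigzag "aaiokhl" into 2 rows:
Placing characters:
  'a' => row 0
  'a' => row 1
  'i' => row 0
  'o' => row 1
  'k' => row 0
  'h' => row 1
  'l' => row 0
Rows:
  Row 0: "aikl"
  Row 1: "aoh"
First row length: 4

4


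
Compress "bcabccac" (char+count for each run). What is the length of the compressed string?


Input: bcabccac
Runs:
  'b' x 1 => "b1"
  'c' x 1 => "c1"
  'a' x 1 => "a1"
  'b' x 1 => "b1"
  'c' x 2 => "c2"
  'a' x 1 => "a1"
  'c' x 1 => "c1"
Compressed: "b1c1a1b1c2a1c1"
Compressed length: 14

14


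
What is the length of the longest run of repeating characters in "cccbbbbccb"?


Input: "cccbbbbccb"
Scanning for longest run:
  Position 1 ('c'): continues run of 'c', length=2
  Position 2 ('c'): continues run of 'c', length=3
  Position 3 ('b'): new char, reset run to 1
  Position 4 ('b'): continues run of 'b', length=2
  Position 5 ('b'): continues run of 'b', length=3
  Position 6 ('b'): continues run of 'b', length=4
  Position 7 ('c'): new char, reset run to 1
  Position 8 ('c'): continues run of 'c', length=2
  Position 9 ('b'): new char, reset run to 1
Longest run: 'b' with length 4

4


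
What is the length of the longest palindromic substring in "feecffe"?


Input: "feecffe"
Checking substrings for palindromes:
  [1:3] "ee" (len 2) => palindrome
  [4:6] "ff" (len 2) => palindrome
Longest palindromic substring: "ee" with length 2

2


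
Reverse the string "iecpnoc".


Input: iecpnoc
Reading characters right to left:
  Position 6: 'c'
  Position 5: 'o'
  Position 4: 'n'
  Position 3: 'p'
  Position 2: 'c'
  Position 1: 'e'
  Position 0: 'i'
Reversed: conpcei

conpcei


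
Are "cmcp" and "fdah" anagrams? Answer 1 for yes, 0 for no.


Strings: "cmcp", "fdah"
Sorted first:  ccmp
Sorted second: adfh
Differ at position 0: 'c' vs 'a' => not anagrams

0


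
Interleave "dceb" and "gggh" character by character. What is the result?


Interleaving "dceb" and "gggh":
  Position 0: 'd' from first, 'g' from second => "dg"
  Position 1: 'c' from first, 'g' from second => "cg"
  Position 2: 'e' from first, 'g' from second => "eg"
  Position 3: 'b' from first, 'h' from second => "bh"
Result: dgcgegbh

dgcgegbh


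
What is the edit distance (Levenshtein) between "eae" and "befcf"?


Computing edit distance: "eae" -> "befcf"
DP table:
           b    e    f    c    f
      0    1    2    3    4    5
  e   1    1    1    2    3    4
  a   2    2    2    2    3    4
  e   3    3    2    3    3    4
Edit distance = dp[3][5] = 4

4


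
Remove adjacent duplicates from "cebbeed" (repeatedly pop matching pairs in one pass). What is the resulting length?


Input: cebbeed
Stack-based adjacent duplicate removal:
  Read 'c': push. Stack: c
  Read 'e': push. Stack: ce
  Read 'b': push. Stack: ceb
  Read 'b': matches stack top 'b' => pop. Stack: ce
  Read 'e': matches stack top 'e' => pop. Stack: c
  Read 'e': push. Stack: ce
  Read 'd': push. Stack: ced
Final stack: "ced" (length 3)

3


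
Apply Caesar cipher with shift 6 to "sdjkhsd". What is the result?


Caesar cipher: shift "sdjkhsd" by 6
  's' (pos 18) + 6 = pos 24 = 'y'
  'd' (pos 3) + 6 = pos 9 = 'j'
  'j' (pos 9) + 6 = pos 15 = 'p'
  'k' (pos 10) + 6 = pos 16 = 'q'
  'h' (pos 7) + 6 = pos 13 = 'n'
  's' (pos 18) + 6 = pos 24 = 'y'
  'd' (pos 3) + 6 = pos 9 = 'j'
Result: yjpqnyj

yjpqnyj


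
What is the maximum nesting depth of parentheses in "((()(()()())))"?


Input: "((()(()()())))"
Tracking depth:
  Position 0 '(': depth becomes 1
  Position 1 '(': depth becomes 2
  Position 2 '(': depth becomes 3
  Position 3 ')': depth becomes 2
  Position 4 '(': depth becomes 3
  Position 5 '(': depth becomes 4
  Position 6 ')': depth becomes 3
  Position 7 '(': depth becomes 4
  Position 8 ')': depth becomes 3
  Position 9 '(': depth becomes 4
  Position 10 ')': depth becomes 3
  Position 11 ')': depth becomes 2
  Position 12 ')': depth becomes 1
  Position 13 ')': depth becomes 0
Maximum depth reached: 4

4


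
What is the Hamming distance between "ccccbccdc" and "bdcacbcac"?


Comparing "ccccbccdc" and "bdcacbcac" position by position:
  Position 0: 'c' vs 'b' => differ
  Position 1: 'c' vs 'd' => differ
  Position 2: 'c' vs 'c' => same
  Position 3: 'c' vs 'a' => differ
  Position 4: 'b' vs 'c' => differ
  Position 5: 'c' vs 'b' => differ
  Position 6: 'c' vs 'c' => same
  Position 7: 'd' vs 'a' => differ
  Position 8: 'c' vs 'c' => same
Total differences (Hamming distance): 6

6


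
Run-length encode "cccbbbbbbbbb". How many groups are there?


Input: cccbbbbbbbbb
Scanning for consecutive runs:
  Group 1: 'c' x 3 (positions 0-2)
  Group 2: 'b' x 9 (positions 3-11)
Total groups: 2

2


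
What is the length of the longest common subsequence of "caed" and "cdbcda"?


LCS of "caed" and "cdbcda"
DP table:
           c    d    b    c    d    a
      0    0    0    0    0    0    0
  c   0    1    1    1    1    1    1
  a   0    1    1    1    1    1    2
  e   0    1    1    1    1    1    2
  d   0    1    2    2    2    2    2
LCS length = dp[4][6] = 2

2


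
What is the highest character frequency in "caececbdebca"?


Input: caececbdebca
Character counts:
  'a': 2
  'b': 2
  'c': 4
  'd': 1
  'e': 3
Maximum frequency: 4

4


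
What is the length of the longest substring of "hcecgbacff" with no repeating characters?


Input: "hcecgbacff"
Sliding window (track last position of each char):
  Position 0 ('h'): window [0,0] length 1 -- new best
  Position 1 ('c'): window [0,1] length 2 -- new best
  Position 2 ('e'): window [0,2] length 3 -- new best
  Position 3 ('c'): repeat (last at 1), move window start to 2
  Position 3 ('c'): window [2,3] length 2
  Position 4 ('g'): window [2,4] length 3
  Position 5 ('b'): window [2,5] length 4 -- new best
  Position 6 ('a'): window [2,6] length 5 -- new best
  Position 7 ('c'): repeat (last at 3), move window start to 4
  Position 7 ('c'): window [4,7] length 4
  Position 8 ('f'): window [4,8] length 5
  Position 9 ('f'): repeat (last at 8), move window start to 9
  Position 9 ('f'): window [9,9] length 1
Longest substring with no repeats: "ecgba" with length 5

5


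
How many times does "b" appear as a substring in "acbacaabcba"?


Searching for "b" in "acbacaabcba"
Scanning each position:
  Position 0: "a" => no
  Position 1: "c" => no
  Position 2: "b" => MATCH
  Position 3: "a" => no
  Position 4: "c" => no
  Position 5: "a" => no
  Position 6: "a" => no
  Position 7: "b" => MATCH
  Position 8: "c" => no
  Position 9: "b" => MATCH
  Position 10: "a" => no
Total occurrences: 3

3


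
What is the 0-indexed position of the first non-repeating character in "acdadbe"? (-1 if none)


Input: acdadbe
Character frequencies:
  'a': 2
  'b': 1
  'c': 1
  'd': 2
  'e': 1
Scanning left to right for freq == 1:
  Position 0 ('a'): freq=2, skip
  Position 1 ('c'): unique! => answer = 1

1


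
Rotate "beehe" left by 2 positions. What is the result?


Input: "beehe", rotate left by 2
First 2 characters: "be"
Remaining characters: "ehe"
Concatenate remaining + first: "ehe" + "be" = "ehebe"

ehebe


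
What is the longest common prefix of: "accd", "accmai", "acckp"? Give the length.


Words: accd, accmai, acckp
  Position 0: all 'a' => match
  Position 1: all 'c' => match
  Position 2: all 'c' => match
  Position 3: ('d', 'm', 'k') => mismatch, stop
LCP = "acc" (length 3)

3


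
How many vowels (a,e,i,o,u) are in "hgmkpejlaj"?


Input: hgmkpejlaj
Checking each character:
  'h' at position 0: consonant
  'g' at position 1: consonant
  'm' at position 2: consonant
  'k' at position 3: consonant
  'p' at position 4: consonant
  'e' at position 5: vowel (running total: 1)
  'j' at position 6: consonant
  'l' at position 7: consonant
  'a' at position 8: vowel (running total: 2)
  'j' at position 9: consonant
Total vowels: 2

2


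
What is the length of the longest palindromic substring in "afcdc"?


Input: "afcdc"
Checking substrings for palindromes:
  [2:5] "cdc" (len 3) => palindrome
Longest palindromic substring: "cdc" with length 3

3


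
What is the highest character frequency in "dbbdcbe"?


Input: dbbdcbe
Character counts:
  'b': 3
  'c': 1
  'd': 2
  'e': 1
Maximum frequency: 3

3


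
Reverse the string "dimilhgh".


Input: dimilhgh
Reading characters right to left:
  Position 7: 'h'
  Position 6: 'g'
  Position 5: 'h'
  Position 4: 'l'
  Position 3: 'i'
  Position 2: 'm'
  Position 1: 'i'
  Position 0: 'd'
Reversed: hghlimid

hghlimid


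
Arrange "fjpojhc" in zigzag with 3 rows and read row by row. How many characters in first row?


Zigzag "fjpojhc" into 3 rows:
Placing characters:
  'f' => row 0
  'j' => row 1
  'p' => row 2
  'o' => row 1
  'j' => row 0
  'h' => row 1
  'c' => row 2
Rows:
  Row 0: "fj"
  Row 1: "joh"
  Row 2: "pc"
First row length: 2

2


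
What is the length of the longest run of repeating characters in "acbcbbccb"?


Input: "acbcbbccb"
Scanning for longest run:
  Position 1 ('c'): new char, reset run to 1
  Position 2 ('b'): new char, reset run to 1
  Position 3 ('c'): new char, reset run to 1
  Position 4 ('b'): new char, reset run to 1
  Position 5 ('b'): continues run of 'b', length=2
  Position 6 ('c'): new char, reset run to 1
  Position 7 ('c'): continues run of 'c', length=2
  Position 8 ('b'): new char, reset run to 1
Longest run: 'b' with length 2

2


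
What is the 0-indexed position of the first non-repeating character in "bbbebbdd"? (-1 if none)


Input: bbbebbdd
Character frequencies:
  'b': 5
  'd': 2
  'e': 1
Scanning left to right for freq == 1:
  Position 0 ('b'): freq=5, skip
  Position 1 ('b'): freq=5, skip
  Position 2 ('b'): freq=5, skip
  Position 3 ('e'): unique! => answer = 3

3


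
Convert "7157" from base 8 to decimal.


Input: "7157" in base 8
Positional expansion:
  Digit '7' (value 7) x 8^3 = 3584
  Digit '1' (value 1) x 8^2 = 64
  Digit '5' (value 5) x 8^1 = 40
  Digit '7' (value 7) x 8^0 = 7
Sum = 3695

3695


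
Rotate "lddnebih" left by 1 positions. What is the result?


Input: "lddnebih", rotate left by 1
First 1 characters: "l"
Remaining characters: "ddnebih"
Concatenate remaining + first: "ddnebih" + "l" = "ddnebihl"

ddnebihl


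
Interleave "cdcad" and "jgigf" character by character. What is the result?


Interleaving "cdcad" and "jgigf":
  Position 0: 'c' from first, 'j' from second => "cj"
  Position 1: 'd' from first, 'g' from second => "dg"
  Position 2: 'c' from first, 'i' from second => "ci"
  Position 3: 'a' from first, 'g' from second => "ag"
  Position 4: 'd' from first, 'f' from second => "df"
Result: cjdgciagdf

cjdgciagdf


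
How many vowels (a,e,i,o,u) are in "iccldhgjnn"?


Input: iccldhgjnn
Checking each character:
  'i' at position 0: vowel (running total: 1)
  'c' at position 1: consonant
  'c' at position 2: consonant
  'l' at position 3: consonant
  'd' at position 4: consonant
  'h' at position 5: consonant
  'g' at position 6: consonant
  'j' at position 7: consonant
  'n' at position 8: consonant
  'n' at position 9: consonant
Total vowels: 1

1


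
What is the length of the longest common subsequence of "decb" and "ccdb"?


LCS of "decb" and "ccdb"
DP table:
           c    c    d    b
      0    0    0    0    0
  d   0    0    0    1    1
  e   0    0    0    1    1
  c   0    1    1    1    1
  b   0    1    1    1    2
LCS length = dp[4][4] = 2

2


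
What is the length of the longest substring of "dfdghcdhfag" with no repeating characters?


Input: "dfdghcdhfag"
Sliding window (track last position of each char):
  Position 0 ('d'): window [0,0] length 1 -- new best
  Position 1 ('f'): window [0,1] length 2 -- new best
  Position 2 ('d'): repeat (last at 0), move window start to 1
  Position 2 ('d'): window [1,2] length 2
  Position 3 ('g'): window [1,3] length 3 -- new best
  Position 4 ('h'): window [1,4] length 4 -- new best
  Position 5 ('c'): window [1,5] length 5 -- new best
  Position 6 ('d'): repeat (last at 2), move window start to 3
  Position 6 ('d'): window [3,6] length 4
  Position 7 ('h'): repeat (last at 4), move window start to 5
  Position 7 ('h'): window [5,7] length 3
  Position 8 ('f'): window [5,8] length 4
  Position 9 ('a'): window [5,9] length 5
  Position 10 ('g'): window [5,10] length 6 -- new best
Longest substring with no repeats: "cdhfag" with length 6

6


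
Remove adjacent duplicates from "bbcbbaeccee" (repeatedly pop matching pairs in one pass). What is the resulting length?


Input: bbcbbaeccee
Stack-based adjacent duplicate removal:
  Read 'b': push. Stack: b
  Read 'b': matches stack top 'b' => pop. Stack: (empty)
  Read 'c': push. Stack: c
  Read 'b': push. Stack: cb
  Read 'b': matches stack top 'b' => pop. Stack: c
  Read 'a': push. Stack: ca
  Read 'e': push. Stack: cae
  Read 'c': push. Stack: caec
  Read 'c': matches stack top 'c' => pop. Stack: cae
  Read 'e': matches stack top 'e' => pop. Stack: ca
  Read 'e': push. Stack: cae
Final stack: "cae" (length 3)

3


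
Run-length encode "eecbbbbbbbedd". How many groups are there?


Input: eecbbbbbbbedd
Scanning for consecutive runs:
  Group 1: 'e' x 2 (positions 0-1)
  Group 2: 'c' x 1 (positions 2-2)
  Group 3: 'b' x 7 (positions 3-9)
  Group 4: 'e' x 1 (positions 10-10)
  Group 5: 'd' x 2 (positions 11-12)
Total groups: 5

5


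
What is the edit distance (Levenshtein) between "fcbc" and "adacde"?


Computing edit distance: "fcbc" -> "adacde"
DP table:
           a    d    a    c    d    e
      0    1    2    3    4    5    6
  f   1    1    2    3    4    5    6
  c   2    2    2    3    3    4    5
  b   3    3    3    3    4    4    5
  c   4    4    4    4    3    4    5
Edit distance = dp[4][6] = 5

5


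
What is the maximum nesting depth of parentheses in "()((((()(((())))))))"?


Input: "()((((()(((())))))))"
Tracking depth:
  Position 0 '(': depth becomes 1
  Position 1 ')': depth becomes 0
  Position 2 '(': depth becomes 1
  Position 3 '(': depth becomes 2
  Position 4 '(': depth becomes 3
  Position 5 '(': depth becomes 4
  Position 6 '(': depth becomes 5
  Position 7 ')': depth becomes 4
  Position 8 '(': depth becomes 5
  Position 9 '(': depth becomes 6
  Position 10 '(': depth becomes 7
  Position 11 '(': depth becomes 8
  Position 12 ')': depth becomes 7
  Position 13 ')': depth becomes 6
  Position 14 ')': depth becomes 5
  Position 15 ')': depth becomes 4
  Position 16 ')': depth becomes 3
  Position 17 ')': depth becomes 2
  Position 18 ')': depth becomes 1
  Position 19 ')': depth becomes 0
Maximum depth reached: 8

8


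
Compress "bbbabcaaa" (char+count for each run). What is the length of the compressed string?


Input: bbbabcaaa
Runs:
  'b' x 3 => "b3"
  'a' x 1 => "a1"
  'b' x 1 => "b1"
  'c' x 1 => "c1"
  'a' x 3 => "a3"
Compressed: "b3a1b1c1a3"
Compressed length: 10

10


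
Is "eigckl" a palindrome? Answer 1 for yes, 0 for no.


Input: eigckl
Reversed: lkcgie
  Compare pos 0 ('e') with pos 5 ('l'): MISMATCH
  Compare pos 1 ('i') with pos 4 ('k'): MISMATCH
  Compare pos 2 ('g') with pos 3 ('c'): MISMATCH
Result: not a palindrome

0
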